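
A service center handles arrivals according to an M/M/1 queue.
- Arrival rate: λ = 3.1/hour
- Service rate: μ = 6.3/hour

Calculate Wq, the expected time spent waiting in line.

First, compute utilization: ρ = λ/μ = 3.1/6.3 = 0.4921
For M/M/1: Wq = λ/(μ(μ-λ))
Wq = 3.1/(6.3 × (6.3-3.1))
Wq = 3.1/(6.3 × 3.20)
Wq = 0.1538 hours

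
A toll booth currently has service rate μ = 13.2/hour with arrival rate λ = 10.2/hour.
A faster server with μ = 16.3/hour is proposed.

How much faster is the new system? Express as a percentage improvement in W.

System 1: ρ₁ = 10.2/13.2 = 0.7727, W₁ = 1/(13.2-10.2) = 0.33333
System 2: ρ₂ = 10.2/16.3 = 0.6258, W₂ = 1/(16.3-10.2) = 0.16393
Improvement: (W₁-W₂)/W₁ = (0.33333-0.16393)/0.33333 = 50.82%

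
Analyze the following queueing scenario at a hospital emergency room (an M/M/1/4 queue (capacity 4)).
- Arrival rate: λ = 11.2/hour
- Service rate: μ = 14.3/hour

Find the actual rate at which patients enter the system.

ρ = λ/μ = 11.2/14.3 = 0.7832
P₀ = (1-ρ)/(1-ρ^(K+1)) = (1-0.7832)/(1-0.7832^5) = 0.2168/0.7053 = 0.3074
P_K = P₀×ρ^K = 0.3074 × 0.7832^4 = 0.3074 × 0.3763 = 0.1157
λ_eff = λ(1-P_K) = 11.2 × (1 - 0.11566) = 11.2 × 0.88434 = 9.9046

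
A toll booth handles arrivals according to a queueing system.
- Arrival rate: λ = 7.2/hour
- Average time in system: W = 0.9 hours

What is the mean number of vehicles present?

Little's Law: L = λW
L = 7.2 × 0.9 = 6.4800 vehicles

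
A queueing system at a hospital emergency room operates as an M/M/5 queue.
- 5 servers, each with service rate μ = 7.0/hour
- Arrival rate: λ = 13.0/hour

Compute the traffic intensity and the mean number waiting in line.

Traffic intensity: ρ = λ/(cμ) = 13.0/(5×7.0) = 0.3714
Since ρ = 0.3714 < 1, system is stable.
Offered load a = λ/μ = cρ = 13.0/7.0 = 1.8571
P₀ = [ Σₙ₌₀^4 aⁿ/n! + a^5/(5!(1-ρ)) ]⁻¹
Σ = a^0/0! + a^1/1! + a^2/2! + a^3/3! + a^4/4! = 1.00000 + 1.85714 + 1.72449 + 1.06754 + 0.495644 = 6.1448
a^5/(5!(1-ρ)) = 22.0916/(120 × 0.6286) = 0.2929
P₀ = 1/(6.1448 + 0.2929) = 0.1553
Lq = P₀·a^5·ρ / (5!(1-ρ)²) = 0.1553 × 22.0916 × 0.3714 / (120 × 0.3951) = 0.02688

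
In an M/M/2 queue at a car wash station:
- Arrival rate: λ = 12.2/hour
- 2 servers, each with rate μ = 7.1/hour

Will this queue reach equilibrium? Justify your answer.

Stability requires ρ = λ/(cμ) < 1
ρ = 12.2/(2 × 7.1) = 12.2/14.20 = 0.8592
Since 0.8592 < 1, the system is STABLE.
The servers are busy 85.92% of the time.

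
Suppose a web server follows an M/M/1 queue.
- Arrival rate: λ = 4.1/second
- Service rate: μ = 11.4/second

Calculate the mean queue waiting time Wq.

First, compute utilization: ρ = λ/μ = 4.1/11.4 = 0.3596
For M/M/1: Wq = λ/(μ(μ-λ))
Wq = 4.1/(11.4 × (11.4-4.1))
Wq = 4.1/(11.4 × 7.30)
Wq = 0.04927 seconds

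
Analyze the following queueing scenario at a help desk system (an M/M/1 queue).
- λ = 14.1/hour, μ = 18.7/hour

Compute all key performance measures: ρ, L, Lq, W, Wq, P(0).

Step 1: ρ = λ/μ = 14.1/18.7 = 0.7540
Step 2: L = λ/(μ-λ) = 14.1/4.60 = 3.0652
Step 3: Lq = λ²/(μ(μ-λ)) = 198.81/(18.7×4.60) = 2.3112
Step 4: W = 1/(μ-λ) = 1/4.60 = 0.21739
Step 5: Wq = λ/(μ(μ-λ)) = 14.1/(18.7×4.60) = 0.1639
Step 6: P(0) = 1-ρ = 0.2460
Verify: L = λW = 14.1×0.21739 = 3.0652 ✔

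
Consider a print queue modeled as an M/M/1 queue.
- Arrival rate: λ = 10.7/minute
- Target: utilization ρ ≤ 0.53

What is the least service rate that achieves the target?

ρ = λ/μ, so μ = λ/ρ
μ ≥ 10.7/0.53 = 20.1887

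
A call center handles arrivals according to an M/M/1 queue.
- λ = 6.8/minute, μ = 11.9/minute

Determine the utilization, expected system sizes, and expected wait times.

Step 1: ρ = λ/μ = 6.8/11.9 = 0.5714
Step 2: L = λ/(μ-λ) = 6.8/5.10 = 1.3333
Step 3: Lq = λ²/(μ(μ-λ)) = 46.24/(11.9×5.10) = 0.7619
Step 4: W = 1/(μ-λ) = 1/5.10 = 0.19608
Step 5: Wq = λ/(μ(μ-λ)) = 6.8/(11.9×5.10) = 0.1120
Step 6: P(0) = 1-ρ = 0.4286
Verify: L = λW = 6.8×0.19608 = 1.3333 ✔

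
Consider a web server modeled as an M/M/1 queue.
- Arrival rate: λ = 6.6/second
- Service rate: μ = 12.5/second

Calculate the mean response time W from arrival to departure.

First, compute utilization: ρ = λ/μ = 6.6/12.5 = 0.5280
For M/M/1: W = 1/(μ-λ)
W = 1/(12.5-6.6) = 1/5.90
W = 0.1695 seconds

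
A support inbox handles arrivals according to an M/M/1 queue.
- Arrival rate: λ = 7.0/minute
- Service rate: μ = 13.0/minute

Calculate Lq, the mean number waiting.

ρ = λ/μ = 7.0/13.0 = 0.5385
For M/M/1: Lq = λ²/(μ(μ-λ))
Lq = 49.00/(13.0 × 6.00)
Lq = 0.6282 emails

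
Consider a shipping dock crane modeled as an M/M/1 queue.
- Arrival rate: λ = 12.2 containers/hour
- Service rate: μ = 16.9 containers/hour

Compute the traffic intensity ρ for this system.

Server utilization: ρ = λ/μ
ρ = 12.2/16.9 = 0.7219
The server is busy 72.19% of the time.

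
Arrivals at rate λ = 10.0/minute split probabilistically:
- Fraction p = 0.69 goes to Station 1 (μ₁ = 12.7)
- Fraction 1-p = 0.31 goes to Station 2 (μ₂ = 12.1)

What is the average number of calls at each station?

Effective rates: λ₁ = 10.0×0.69 = 6.9, λ₂ = 10.0×0.31 = 3.1
Station 1: ρ₁ = 6.9/12.7 = 0.54331, L₁ = ρ₁/(1-ρ₁) = 0.54331/(1-0.54331) = 1.1897
Station 2: ρ₂ = 3.1/12.1 = 0.2562, L₂ = ρ₂/(1-ρ₂) = 0.2562/(1-0.2562) = 0.3444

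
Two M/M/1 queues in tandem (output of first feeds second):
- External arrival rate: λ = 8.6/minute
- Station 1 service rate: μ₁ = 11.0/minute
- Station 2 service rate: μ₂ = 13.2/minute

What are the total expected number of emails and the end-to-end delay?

By Jackson's theorem, each station behaves as independent M/M/1.
Station 1: ρ₁ = 8.6/11.0 = 0.7818, L₁ = ρ₁/(1-ρ₁) = λ/(μ₁-λ) = 8.6/2.40 = 3.5833
Station 2: ρ₂ = 8.6/13.2 = 0.6515, L₂ = ρ₂/(1-ρ₂) = λ/(μ₂-λ) = 8.6/4.60 = 1.8696
Total: L = L₁ + L₂ = 3.5833 + 1.8696 = 5.4529
W = L/λ = 5.4529/8.6 = 0.6341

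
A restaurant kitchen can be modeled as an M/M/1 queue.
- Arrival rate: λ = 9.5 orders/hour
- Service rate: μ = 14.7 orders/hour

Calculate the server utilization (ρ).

Server utilization: ρ = λ/μ
ρ = 9.5/14.7 = 0.6463
The server is busy 64.63% of the time.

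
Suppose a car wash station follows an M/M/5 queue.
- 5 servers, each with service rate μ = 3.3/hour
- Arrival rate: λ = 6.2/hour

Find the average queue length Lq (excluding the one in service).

Traffic intensity: ρ = λ/(cμ) = 6.2/(5×3.3) = 0.3758
Since ρ = 0.3758 < 1, system is stable.
Offered load a = λ/μ = cρ = 6.2/3.3 = 1.8788
P₀ = [ Σₙ₌₀^4 aⁿ/n! + a^5/(5!(1-ρ)) ]⁻¹
Σ = a^0/0! + a^1/1! + a^2/2! + a^3/3! + a^4/4! = 1.0000 + 1.8788 + 1.7649 + 1.1053 + 0.5192 = 6.2682
a^5/(5!(1-ρ)) = 23.4093/(120 × 0.6242) = 0.3125
P₀ = 1/(6.2682 + 0.3125) = 0.1520
Lq = P₀·a^5·ρ / (5!(1-ρ)²) = 0.151960 × 23.4093 × 0.375758 / (120 × 0.389679) = 0.02858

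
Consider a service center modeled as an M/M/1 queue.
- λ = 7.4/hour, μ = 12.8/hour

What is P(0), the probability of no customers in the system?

ρ = λ/μ = 7.4/12.8 = 0.5781
P(0) = 1 - ρ = 1 - 0.5781 = 0.4219
The server is idle 42.19% of the time.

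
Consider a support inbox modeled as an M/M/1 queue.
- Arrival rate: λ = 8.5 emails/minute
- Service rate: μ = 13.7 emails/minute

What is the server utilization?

Server utilization: ρ = λ/μ
ρ = 8.5/13.7 = 0.6204
The server is busy 62.04% of the time.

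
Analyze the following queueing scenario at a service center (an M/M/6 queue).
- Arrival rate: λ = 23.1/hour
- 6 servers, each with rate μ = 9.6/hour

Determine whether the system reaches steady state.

Stability requires ρ = λ/(cμ) < 1
ρ = 23.1/(6 × 9.6) = 23.1/57.60 = 0.4010
Since 0.4010 < 1, the system is STABLE.
The servers are busy 40.10% of the time.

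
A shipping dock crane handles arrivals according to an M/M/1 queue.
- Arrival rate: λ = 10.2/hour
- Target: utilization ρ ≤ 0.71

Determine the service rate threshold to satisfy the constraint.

ρ = λ/μ, so μ = λ/ρ
μ ≥ 10.2/0.71 = 14.3662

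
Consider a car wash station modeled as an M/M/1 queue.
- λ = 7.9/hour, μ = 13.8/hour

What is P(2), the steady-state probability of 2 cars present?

ρ = λ/μ = 7.9/13.8 = 0.5725
P(n) = (1-ρ)ρⁿ
P(2) = (1-0.5725) × 0.5725^2
P(2) = 0.4275 × 0.3278
P(2) = 0.1401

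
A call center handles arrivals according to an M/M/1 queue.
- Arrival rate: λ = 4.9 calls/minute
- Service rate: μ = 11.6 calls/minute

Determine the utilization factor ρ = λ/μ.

Server utilization: ρ = λ/μ
ρ = 4.9/11.6 = 0.4224
The server is busy 42.24% of the time.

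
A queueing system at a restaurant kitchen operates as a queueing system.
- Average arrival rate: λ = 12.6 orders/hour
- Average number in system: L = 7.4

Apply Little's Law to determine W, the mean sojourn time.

Little's Law: L = λW, so W = L/λ
W = 7.4/12.6 = 0.5873 hours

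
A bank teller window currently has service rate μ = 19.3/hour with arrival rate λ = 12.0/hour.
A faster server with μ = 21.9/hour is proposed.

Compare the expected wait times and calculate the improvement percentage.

System 1: ρ₁ = 12.0/19.3 = 0.6218, W₁ = 1/(19.3-12.0) = 0.13699
System 2: ρ₂ = 12.0/21.9 = 0.5479, W₂ = 1/(21.9-12.0) = 0.10101
Improvement: (W₁-W₂)/W₁ = (0.13699-0.10101)/0.13699 = 26.26%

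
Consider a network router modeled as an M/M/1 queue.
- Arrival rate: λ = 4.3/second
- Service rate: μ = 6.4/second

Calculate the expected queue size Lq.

ρ = λ/μ = 4.3/6.4 = 0.6719
For M/M/1: Lq = λ²/(μ(μ-λ))
Lq = 18.49/(6.4 × 2.10)
Lq = 1.3757 packets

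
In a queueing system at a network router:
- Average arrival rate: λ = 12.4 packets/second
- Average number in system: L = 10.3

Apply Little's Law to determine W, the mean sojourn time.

Little's Law: L = λW, so W = L/λ
W = 10.3/12.4 = 0.8306 seconds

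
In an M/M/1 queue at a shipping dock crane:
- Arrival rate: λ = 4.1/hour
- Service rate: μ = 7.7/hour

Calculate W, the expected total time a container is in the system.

First, compute utilization: ρ = λ/μ = 4.1/7.7 = 0.5325
For M/M/1: W = 1/(μ-λ)
W = 1/(7.7-4.1) = 1/3.60
W = 0.2778 hours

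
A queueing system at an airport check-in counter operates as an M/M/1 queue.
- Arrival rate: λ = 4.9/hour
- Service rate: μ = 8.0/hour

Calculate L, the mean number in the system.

ρ = λ/μ = 4.9/8.0 = 0.6125
For M/M/1: L = λ/(μ-λ)
L = 4.9/(8.0-4.9) = 4.9/3.10
L = 1.5806 passengers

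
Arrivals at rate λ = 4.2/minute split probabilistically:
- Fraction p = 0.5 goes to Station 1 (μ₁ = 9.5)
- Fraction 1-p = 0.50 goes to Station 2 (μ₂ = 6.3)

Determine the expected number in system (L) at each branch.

Effective rates: λ₁ = 4.2×0.5 = 2.1, λ₂ = 4.2×0.50 = 2.1
Station 1: ρ₁ = 2.1/9.5 = 0.22105, L₁ = ρ₁/(1-ρ₁) = 0.22105/(1-0.22105) = 0.2838
Station 2: ρ₂ = 2.1/6.3 = 0.33333, L₂ = ρ₂/(1-ρ₂) = 0.33333/(1-0.33333) = 0.5000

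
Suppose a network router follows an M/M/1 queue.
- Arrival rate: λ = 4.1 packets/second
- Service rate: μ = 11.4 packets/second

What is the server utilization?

Server utilization: ρ = λ/μ
ρ = 4.1/11.4 = 0.3596
The server is busy 35.96% of the time.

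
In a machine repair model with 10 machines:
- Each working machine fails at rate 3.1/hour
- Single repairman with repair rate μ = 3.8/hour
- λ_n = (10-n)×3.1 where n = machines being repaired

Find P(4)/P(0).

P(4)/P(0) = ∏_{i=0}^{4-1} λ_i/μ_{i+1}
= (10-0)×3.1/3.8 × (10-1)×3.1/3.8 × (10-2)×3.1/3.8 × (10-3)×3.1/3.8
= 2232.2505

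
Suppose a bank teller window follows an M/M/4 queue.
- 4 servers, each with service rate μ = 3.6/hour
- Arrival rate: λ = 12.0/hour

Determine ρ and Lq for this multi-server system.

Traffic intensity: ρ = λ/(cμ) = 12.0/(4×3.6) = 0.8333
Since ρ = 0.8333 < 1, system is stable.
Offered load a = λ/μ = cρ = 12.0/3.6 = 3.3333
P₀ = [ Σₙ₌₀^3 aⁿ/n! + a^4/(4!(1-ρ)) ]⁻¹
Σ = a^0/0! + a^1/1! + a^2/2! + a^3/3! = 1.0000 + 3.3333 + 5.5556 + 6.1728 = 16.0617
a^4/(4!(1-ρ)) = 123.4568/(24 × 0.1666667) = 30.8642
P₀ = 1/(16.0617 + 30.8642) = 0.02131
Lq = P₀·a^4·ρ / (4!(1-ρ)²) = 0.0213102 × 123.4568 × 0.833333 / (24 × 0.0277778) = 3.2886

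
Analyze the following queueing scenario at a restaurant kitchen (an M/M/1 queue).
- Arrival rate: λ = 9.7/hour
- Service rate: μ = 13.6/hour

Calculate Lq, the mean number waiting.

ρ = λ/μ = 9.7/13.6 = 0.7132
For M/M/1: Lq = λ²/(μ(μ-λ))
Lq = 94.09/(13.6 × 3.90)
Lq = 1.7739 orders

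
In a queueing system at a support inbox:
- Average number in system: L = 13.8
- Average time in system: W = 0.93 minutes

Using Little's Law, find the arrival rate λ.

Little's Law: L = λW, so λ = L/W
λ = 13.8/0.93 = 14.8387 emails/minute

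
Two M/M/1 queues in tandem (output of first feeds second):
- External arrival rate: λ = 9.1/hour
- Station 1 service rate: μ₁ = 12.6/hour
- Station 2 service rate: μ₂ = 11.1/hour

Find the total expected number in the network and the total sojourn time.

By Jackson's theorem, each station behaves as independent M/M/1.
Station 1: ρ₁ = 9.1/12.6 = 0.7222, L₁ = ρ₁/(1-ρ₁) = λ/(μ₁-λ) = 9.1/3.50 = 2.6000
Station 2: ρ₂ = 9.1/11.1 = 0.8198, L₂ = ρ₂/(1-ρ₂) = λ/(μ₂-λ) = 9.1/2.00 = 4.5500
Total: L = L₁ + L₂ = 2.6000 + 4.5500 = 7.1500
W = L/λ = 7.1500/9.1 = 0.7857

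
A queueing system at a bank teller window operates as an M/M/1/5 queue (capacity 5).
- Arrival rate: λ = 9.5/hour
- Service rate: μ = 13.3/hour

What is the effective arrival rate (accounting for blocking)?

ρ = λ/μ = 9.5/13.3 = 0.7143
P₀ = (1-ρ)/(1-ρ^(K+1)) = (1-0.7143)/(1-0.7143^6) = 0.2857/0.8672 = 0.3295
P_K = P₀×ρ^K = 0.32946 × 0.7143^5 = 0.32946 × 0.18595 = 0.06126
λ_eff = λ(1-P_K) = 9.5 × (1 - 0.06126) = 9.5 × 0.93874 = 8.9180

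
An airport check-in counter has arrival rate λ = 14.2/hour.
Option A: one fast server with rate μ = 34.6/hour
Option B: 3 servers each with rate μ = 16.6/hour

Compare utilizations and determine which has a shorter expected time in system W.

Option A: single server μ = 34.6 (M/M/1)
  ρ_A = 14.2/34.6 = 0.4104
  W_A = 1/(μ-λ) = 1/(34.6-14.2) = 1/20.40 = 0.04902

Option B: 3 servers μ = 16.6 (M/M/3)
  ρ_B = λ/(cμ) = 14.2/(3×16.6) = 0.2851
  Offered load a = λ/μ = cρ = 14.2/16.6 = 0.8554
  P₀ = [ Σₙ₌₀^2 aⁿ/n! + a^3/(3!(1-ρ)) ]⁻¹
  Σ = a^0/0! + a^1/1! + a^2/2! = 1.0000 + 0.8554 + 0.3659 = 2.2213
  a^3/(3!(1-ρ)) = 0.6260/(6 × 0.7149) = 0.1459
  P₀ = 1/(2.2213 + 0.1459) = 0.4224
  Lq = P₀·a^3·ρ / (3!(1-ρ)²) = 0.4224 × 0.6260 × 0.2851 / (6 × 0.5110) = 0.02459
  Wq_B = Lq/λ = 0.02459/14.2 = 0.001732
  W_B = Wq_B + 1/μ = 0.001732 + 0.06024 = 0.06197

Since W_A = 0.04902 < W_B = 0.06197, Option A (single fast server) has the shorter time in system.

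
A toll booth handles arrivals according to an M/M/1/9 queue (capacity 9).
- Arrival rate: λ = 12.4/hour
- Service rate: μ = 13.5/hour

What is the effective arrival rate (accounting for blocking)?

ρ = λ/μ = 12.4/13.5 = 0.91852
P₀ = (1-ρ)/(1-ρ^(K+1)) = (1-0.91852)/(1-0.91852^10) = 0.08148/0.5725 = 0.1423
P_K = P₀×ρ^K = 0.1423 × 0.91852^9 = 0.1423 × 0.4654 = 0.06623
λ_eff = λ(1-P_K) = 12.4 × (1 - 0.066227) = 12.4 × 0.933773 = 11.5788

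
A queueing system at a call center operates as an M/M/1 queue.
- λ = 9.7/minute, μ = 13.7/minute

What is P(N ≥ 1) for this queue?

ρ = λ/μ = 9.7/13.7 = 0.7080
P(N ≥ n) = ρⁿ
P(N ≥ 1) = 0.7080^1
P(N ≥ 1) = 0.7080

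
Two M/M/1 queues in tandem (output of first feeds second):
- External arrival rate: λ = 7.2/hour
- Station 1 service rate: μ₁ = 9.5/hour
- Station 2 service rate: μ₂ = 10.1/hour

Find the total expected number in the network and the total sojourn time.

By Jackson's theorem, each station behaves as independent M/M/1.
Station 1: ρ₁ = 7.2/9.5 = 0.7579, L₁ = ρ₁/(1-ρ₁) = λ/(μ₁-λ) = 7.2/2.30 = 3.1304
Station 2: ρ₂ = 7.2/10.1 = 0.7129, L₂ = ρ₂/(1-ρ₂) = λ/(μ₂-λ) = 7.2/2.90 = 2.4828
Total: L = L₁ + L₂ = 3.1304 + 2.4828 = 5.6132
W = L/λ = 5.6132/7.2 = 0.7796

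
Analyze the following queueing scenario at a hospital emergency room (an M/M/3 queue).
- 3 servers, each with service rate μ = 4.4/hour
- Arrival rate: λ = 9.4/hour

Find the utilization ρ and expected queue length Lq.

Traffic intensity: ρ = λ/(cμ) = 9.4/(3×4.4) = 0.7121
Since ρ = 0.7121 < 1, system is stable.
Offered load a = λ/μ = cρ = 9.4/4.4 = 2.1364
P₀ = [ Σₙ₌₀^2 aⁿ/n! + a^3/(3!(1-ρ)) ]⁻¹
Σ = a^0/0! + a^1/1! + a^2/2! = 1.0000 + 2.1364 + 2.2820 = 5.4184
a^3/(3!(1-ρ)) = 9.7505/(6 × 0.28788) = 5.6450
P₀ = 1/(5.4184 + 5.6450) = 0.09039
Lq = P₀·a^3·ρ / (3!(1-ρ)²) = 0.09039 × 9.7505 × 0.7121 / (6 × 0.08287) = 1.2622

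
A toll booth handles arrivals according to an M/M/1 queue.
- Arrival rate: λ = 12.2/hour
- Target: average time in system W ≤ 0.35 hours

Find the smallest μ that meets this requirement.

For M/M/1: W = 1/(μ-λ)
Need W ≤ 0.35, so 1/(μ-λ) ≤ 0.35
μ - λ ≥ 1/0.35 = 2.8571
μ ≥ 12.2 + 2.8571 = 15.0571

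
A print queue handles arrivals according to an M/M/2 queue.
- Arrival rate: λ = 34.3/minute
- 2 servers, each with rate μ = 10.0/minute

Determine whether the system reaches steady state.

Stability requires ρ = λ/(cμ) < 1
ρ = 34.3/(2 × 10.0) = 34.3/20.00 = 1.7150
Since 1.7150 ≥ 1, the system is UNSTABLE.
Need c > λ/μ = 34.3/10.0 = 3.43.
Minimum servers needed: c = 4.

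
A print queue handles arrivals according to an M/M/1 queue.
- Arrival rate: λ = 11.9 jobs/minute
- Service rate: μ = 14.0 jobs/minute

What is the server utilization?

Server utilization: ρ = λ/μ
ρ = 11.9/14.0 = 0.8500
The server is busy 85.00% of the time.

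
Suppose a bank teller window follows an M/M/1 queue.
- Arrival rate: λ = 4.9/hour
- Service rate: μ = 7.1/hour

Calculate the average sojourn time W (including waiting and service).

First, compute utilization: ρ = λ/μ = 4.9/7.1 = 0.6901
For M/M/1: W = 1/(μ-λ)
W = 1/(7.1-4.9) = 1/2.20
W = 0.4545 hours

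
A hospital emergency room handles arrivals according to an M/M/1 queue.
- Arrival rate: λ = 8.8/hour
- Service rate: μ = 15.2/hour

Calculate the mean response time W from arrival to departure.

First, compute utilization: ρ = λ/μ = 8.8/15.2 = 0.5789
For M/M/1: W = 1/(μ-λ)
W = 1/(15.2-8.8) = 1/6.40
W = 0.1563 hours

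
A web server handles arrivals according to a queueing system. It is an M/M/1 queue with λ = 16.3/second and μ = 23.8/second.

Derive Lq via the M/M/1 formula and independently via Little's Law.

Method 1 (direct): Lq = λ²/(μ(μ-λ)) = 265.69/(23.8 × 7.50) = 1.4885

Method 2 (Little's Law):
W = 1/(μ-λ) = 1/7.50 = 0.133333
Wq = W - 1/μ = 0.133333 - 0.0420168 = 0.09132
Lq = λWq = 16.3 × 0.09132 = 1.4885 ✔ (matches Method 1)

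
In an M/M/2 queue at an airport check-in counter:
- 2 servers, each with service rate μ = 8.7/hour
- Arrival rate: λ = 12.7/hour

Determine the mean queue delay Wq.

Traffic intensity: ρ = λ/(cμ) = 12.7/(2×8.7) = 0.7299
Since ρ = 0.7299 < 1, system is stable.
Offered load a = λ/μ = cρ = 12.7/8.7 = 1.4598
P₀ = [ Σₙ₌₀^1 aⁿ/n! + a^2/(2!(1-ρ)) ]⁻¹
Σ = a^0/0! + a^1/1! = 1.0000 + 1.4598 = 2.4598
a^2/(2!(1-ρ)) = 2.1309/(2 × 0.27011) = 3.9445
P₀ = 1/(2.4598 + 3.9445) = 0.1561
Lq = P₀·a^2·ρ / (2!(1-ρ)²) = 0.15615 × 2.1309 × 0.72989 / (2 × 0.072962) = 1.6643
Wq = Lq/λ = 1.6643/12.7 = 0.1310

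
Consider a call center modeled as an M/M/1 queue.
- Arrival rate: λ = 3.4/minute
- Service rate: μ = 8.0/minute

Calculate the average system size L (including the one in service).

ρ = λ/μ = 3.4/8.0 = 0.4250
For M/M/1: L = λ/(μ-λ)
L = 3.4/(8.0-3.4) = 3.4/4.60
L = 0.7391 calls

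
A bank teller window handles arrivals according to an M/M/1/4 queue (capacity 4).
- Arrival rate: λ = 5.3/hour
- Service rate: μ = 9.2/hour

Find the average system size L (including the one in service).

ρ = λ/μ = 5.3/9.2 = 0.57609
P₀ = (1-ρ)/(1-ρ^(K+1)) = (1-0.57609)/(1-0.57609^5) = 0.4239/0.9365 = 0.4526
P_K = P₀×ρ^K = 0.45263 × 0.57609^4 = 0.45263 × 0.11014 = 0.04985
L = ρ[1 - (K+1)ρ^K + Kρ^(K+1)] / [(1-ρ)(1-ρ^(K+1))]
L = 0.57609 × (1 - 5×0.110144 + 4×0.0634529) / ((1 - 0.57609) × (1 - 0.0634529)) = 1.0202 transactions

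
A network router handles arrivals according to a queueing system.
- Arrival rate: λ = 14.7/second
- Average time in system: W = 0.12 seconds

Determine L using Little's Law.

Little's Law: L = λW
L = 14.7 × 0.12 = 1.7640 packets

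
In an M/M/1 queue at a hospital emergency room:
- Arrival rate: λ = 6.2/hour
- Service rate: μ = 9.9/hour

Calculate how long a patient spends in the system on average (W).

First, compute utilization: ρ = λ/μ = 6.2/9.9 = 0.6263
For M/M/1: W = 1/(μ-λ)
W = 1/(9.9-6.2) = 1/3.70
W = 0.2703 hours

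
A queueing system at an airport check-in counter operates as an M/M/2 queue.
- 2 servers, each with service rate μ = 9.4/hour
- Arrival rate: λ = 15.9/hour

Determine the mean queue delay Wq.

Traffic intensity: ρ = λ/(cμ) = 15.9/(2×9.4) = 0.8457
Since ρ = 0.8457 < 1, system is stable.
Offered load a = λ/μ = cρ = 15.9/9.4 = 1.6915
P₀ = [ Σₙ₌₀^1 aⁿ/n! + a^2/(2!(1-ρ)) ]⁻¹
Σ = a^0/0! + a^1/1! = 1.0000 + 1.6915 = 2.6915
a^2/(2!(1-ρ)) = 2.861136/(2 × 0.1542553) = 9.2740
P₀ = 1/(2.6915 + 9.2740) = 0.08357
Lq = P₀·a^2·ρ / (2!(1-ρ)²) = 0.0835735 × 2.86114 × 0.845745 / (2 × 0.0237947) = 4.2495
Wq = Lq/λ = 4.2495/15.9 = 0.2673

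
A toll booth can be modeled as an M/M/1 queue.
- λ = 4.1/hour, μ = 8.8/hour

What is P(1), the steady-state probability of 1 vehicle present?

ρ = λ/μ = 4.1/8.8 = 0.4659
P(n) = (1-ρ)ρⁿ
P(1) = (1-0.4659) × 0.4659^1
P(1) = 0.5341 × 0.4659
P(1) = 0.2488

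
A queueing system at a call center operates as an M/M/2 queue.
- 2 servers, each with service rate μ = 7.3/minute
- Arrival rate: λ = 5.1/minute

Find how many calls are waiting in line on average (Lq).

Traffic intensity: ρ = λ/(cμ) = 5.1/(2×7.3) = 0.3493
Since ρ = 0.3493 < 1, system is stable.
Offered load a = λ/μ = cρ = 5.1/7.3 = 0.6986
P₀ = [ Σₙ₌₀^1 aⁿ/n! + a^2/(2!(1-ρ)) ]⁻¹
Σ = a^0/0! + a^1/1! = 1.0000 + 0.6986 = 1.6986
a^2/(2!(1-ρ)) = 0.4881/(2 × 0.6507) = 0.3751
P₀ = 1/(1.6986 + 0.3751) = 0.4822
Lq = P₀·a^2·ρ / (2!(1-ρ)²) = 0.48223 × 0.48808 × 0.34932 / (2 × 0.42339) = 0.09710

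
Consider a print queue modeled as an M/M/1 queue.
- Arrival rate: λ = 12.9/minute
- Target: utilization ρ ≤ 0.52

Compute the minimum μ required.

ρ = λ/μ, so μ = λ/ρ
μ ≥ 12.9/0.52 = 24.8077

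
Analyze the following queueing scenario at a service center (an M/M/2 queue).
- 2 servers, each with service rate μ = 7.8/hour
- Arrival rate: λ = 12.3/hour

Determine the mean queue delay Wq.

Traffic intensity: ρ = λ/(cμ) = 12.3/(2×7.8) = 0.7885
Since ρ = 0.7885 < 1, system is stable.
Offered load a = λ/μ = cρ = 12.3/7.8 = 1.5769
P₀ = [ Σₙ₌₀^1 aⁿ/n! + a^2/(2!(1-ρ)) ]⁻¹
Σ = a^0/0! + a^1/1! = 1.0000 + 1.5769 = 2.5769
a^2/(2!(1-ρ)) = 2.4867/(2 × 0.21154) = 5.8776
P₀ = 1/(2.5769 + 5.8776) = 0.1183
Lq = P₀·a^2·ρ / (2!(1-ρ)²) = 0.11828 × 2.4867 × 0.78846 / (2 × 0.044749) = 2.5912
Wq = Lq/λ = 2.5912/12.3 = 0.2107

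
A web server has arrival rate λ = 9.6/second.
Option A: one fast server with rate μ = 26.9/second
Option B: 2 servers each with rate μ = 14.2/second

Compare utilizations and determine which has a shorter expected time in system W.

Option A: single server μ = 26.9 (M/M/1)
  ρ_A = 9.6/26.9 = 0.3569
  W_A = 1/(μ-λ) = 1/(26.9-9.6) = 1/17.30 = 0.05780

Option B: 2 servers μ = 14.2 (M/M/2)
  ρ_B = λ/(cμ) = 9.6/(2×14.2) = 0.3380
  Offered load a = λ/μ = cρ = 9.6/14.2 = 0.6761
  P₀ = [ Σₙ₌₀^1 aⁿ/n! + a^2/(2!(1-ρ)) ]⁻¹
  Σ = a^0/0! + a^1/1! = 1.0000 + 0.6761 = 1.6761
  a^2/(2!(1-ρ)) = 0.4571/(2 × 0.6620) = 0.3452
  P₀ = 1/(1.6761 + 0.3452) = 0.4947
  Lq = P₀·a^2·ρ / (2!(1-ρ)²) = 0.4947 × 0.4571 × 0.3380 / (2 × 0.4382) = 0.08721
  Wq_B = Lq/λ = 0.0872135/9.6 = 0.0090847
  W_B = Wq_B + 1/μ = 0.0090847 + 0.070423 = 0.07951

Since W_A = 0.05780 < W_B = 0.07951, Option A (single fast server) has the shorter time in system.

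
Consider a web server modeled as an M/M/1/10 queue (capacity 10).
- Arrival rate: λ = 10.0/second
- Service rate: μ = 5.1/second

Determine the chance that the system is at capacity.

ρ = λ/μ = 10.0/5.1 = 1.96078
P₀ = (1-ρ)/(1-ρ^(K+1)) = (1-1.96078)/(1-1.96078^11) = -0.9608/-1646.0908 = 0.0005837
P_K = P₀×ρ^K = 0.0005837 × 1.96078^10 = 0.0005837 × 840.0182 = 0.4903
Blocking probability = 49.03%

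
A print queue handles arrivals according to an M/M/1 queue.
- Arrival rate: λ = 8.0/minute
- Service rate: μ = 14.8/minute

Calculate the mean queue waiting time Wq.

First, compute utilization: ρ = λ/μ = 8.0/14.8 = 0.5405
For M/M/1: Wq = λ/(μ(μ-λ))
Wq = 8.0/(14.8 × (14.8-8.0))
Wq = 8.0/(14.8 × 6.80)
Wq = 0.07949 minutes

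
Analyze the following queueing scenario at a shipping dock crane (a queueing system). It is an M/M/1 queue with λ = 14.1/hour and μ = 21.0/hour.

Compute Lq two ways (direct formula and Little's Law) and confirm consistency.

Method 1 (direct): Lq = λ²/(μ(μ-λ)) = 198.81/(21.0 × 6.90) = 1.3720

Method 2 (Little's Law):
W = 1/(μ-λ) = 1/6.90 = 0.1449275
Wq = W - 1/μ = 0.1449275 - 0.04761905 = 0.097308
Lq = λWq = 14.1 × 0.097308 = 1.3720 ✔ (matches Method 1)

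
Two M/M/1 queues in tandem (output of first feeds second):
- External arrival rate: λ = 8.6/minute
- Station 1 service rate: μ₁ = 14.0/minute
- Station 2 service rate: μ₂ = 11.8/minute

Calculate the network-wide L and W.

By Jackson's theorem, each station behaves as independent M/M/1.
Station 1: ρ₁ = 8.6/14.0 = 0.6143, L₁ = ρ₁/(1-ρ₁) = λ/(μ₁-λ) = 8.6/5.40 = 1.5926
Station 2: ρ₂ = 8.6/11.8 = 0.7288, L₂ = ρ₂/(1-ρ₂) = λ/(μ₂-λ) = 8.6/3.20 = 2.6875
Total: L = L₁ + L₂ = 1.5926 + 2.6875 = 4.2801
W = L/λ = 4.2801/8.6 = 0.4977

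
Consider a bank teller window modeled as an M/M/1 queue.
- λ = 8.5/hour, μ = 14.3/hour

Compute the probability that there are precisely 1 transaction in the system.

ρ = λ/μ = 8.5/14.3 = 0.5944
P(n) = (1-ρ)ρⁿ
P(1) = (1-0.5944) × 0.5944^1
P(1) = 0.4056 × 0.5944
P(1) = 0.2411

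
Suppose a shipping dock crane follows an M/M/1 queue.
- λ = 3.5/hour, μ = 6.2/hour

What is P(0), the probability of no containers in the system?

ρ = λ/μ = 3.5/6.2 = 0.5645
P(0) = 1 - ρ = 1 - 0.5645 = 0.4355
The server is idle 43.55% of the time.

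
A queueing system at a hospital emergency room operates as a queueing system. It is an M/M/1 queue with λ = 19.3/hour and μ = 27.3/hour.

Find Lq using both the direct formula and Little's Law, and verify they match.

Method 1 (direct): Lq = λ²/(μ(μ-λ)) = 372.49/(27.3 × 8.00) = 1.7055

Method 2 (Little's Law):
W = 1/(μ-λ) = 1/8.00 = 0.1250
Wq = W - 1/μ = 0.1250 - 0.03663 = 0.08837
Lq = λWq = 19.3 × 0.08837 = 1.7055 ✔ (matches Method 1)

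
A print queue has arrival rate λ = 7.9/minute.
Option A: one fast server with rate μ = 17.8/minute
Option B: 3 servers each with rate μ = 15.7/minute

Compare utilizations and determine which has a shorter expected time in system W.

Option A: single server μ = 17.8 (M/M/1)
  ρ_A = 7.9/17.8 = 0.4438
  W_A = 1/(μ-λ) = 1/(17.8-7.9) = 1/9.90 = 0.1010

Option B: 3 servers μ = 15.7 (M/M/3)
  ρ_B = λ/(cμ) = 7.9/(3×15.7) = 0.1677
  Offered load a = λ/μ = cρ = 7.9/15.7 = 0.5032
  P₀ = [ Σₙ₌₀^2 aⁿ/n! + a^3/(3!(1-ρ)) ]⁻¹
  Σ = a^0/0! + a^1/1! + a^2/2! = 1.0000 + 0.5032 + 0.1266 = 1.6298
  a^3/(3!(1-ρ)) = 0.1274/(6 × 0.8323) = 0.02551
  P₀ = 1/(1.6298 + 0.02551) = 0.6041
  Lq = P₀·a^3·ρ / (3!(1-ρ)²) = 0.60412 × 0.12740 × 0.16773 / (6 × 0.69268) = 0.003106
  Wq_B = Lq/λ = 0.0031062/7.9 = 0.00039319
  W_B = Wq_B + 1/μ = 0.00039319 + 0.063694 = 0.06409

Since W_B = 0.06409 < W_A = 0.1010, Option B (multiple servers) has the shorter time in system.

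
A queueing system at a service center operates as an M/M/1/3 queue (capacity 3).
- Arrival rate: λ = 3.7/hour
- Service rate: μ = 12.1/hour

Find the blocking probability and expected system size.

ρ = λ/μ = 3.7/12.1 = 0.305785
P₀ = (1-ρ)/(1-ρ^(K+1)) = (1-0.305785)/(1-0.305785^4) = 0.6942/0.9913 = 0.7003
P_K = P₀×ρ^K = 0.7003 × 0.305785^3 = 0.7003 × 0.02859 = 0.02002
Blocking probability P_3 = 0.02002 (2.00%)
L = ρ[1 - (K+1)ρ^K + Kρ^(K+1)] / [(1-ρ)(1-ρ^(K+1))]
L = 0.305785 × (1 - 4×0.02859 + 3×0.008743) / ((1 - 0.305785) × (1 - 0.008743)) = 0.4052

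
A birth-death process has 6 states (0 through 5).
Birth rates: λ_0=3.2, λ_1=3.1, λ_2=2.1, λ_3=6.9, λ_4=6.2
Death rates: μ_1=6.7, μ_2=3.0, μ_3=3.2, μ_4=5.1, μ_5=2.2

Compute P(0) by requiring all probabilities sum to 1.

Ratios P(n)/P(0) = (λ₀···λₙ₋₁)/(μ₁···μₙ):
P(1)/P(0) = (3.2)/(6.7) = 0.4776
P(2)/P(0) = (3.2×3.1)/(6.7×3.0) = 0.4935
P(3)/P(0) = (3.2×3.1×2.1)/(6.7×3.0×3.2) = 0.3239
P(4)/P(0) = (3.2×3.1×2.1×6.9)/(6.7×3.0×3.2×5.1) = 0.4382
P(5)/P(0) = (3.2×3.1×2.1×6.9×6.2)/(6.7×3.0×3.2×5.1×2.2) = 1.2349

Normalization: ∑ P(n) = 1
P(0) × (1.0000 + 0.4776 + 0.4935 + 0.3239 + 0.4382 + 1.2349) = 1
P(0) × 3.9681 = 1
P(0) = 1/3.9681 = 0.2520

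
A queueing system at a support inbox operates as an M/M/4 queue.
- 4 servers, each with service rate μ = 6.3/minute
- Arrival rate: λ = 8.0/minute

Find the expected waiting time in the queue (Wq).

Traffic intensity: ρ = λ/(cμ) = 8.0/(4×6.3) = 0.3175
Since ρ = 0.3175 < 1, system is stable.
Offered load a = λ/μ = cρ = 8.0/6.3 = 1.2698
P₀ = [ Σₙ₌₀^3 aⁿ/n! + a^4/(4!(1-ρ)) ]⁻¹
Σ = a^0/0! + a^1/1! + a^2/2! + a^3/3! = 1.00000 + 1.26984 + 0.806248 + 0.341269 = 3.4174
a^4/(4!(1-ρ)) = 2.6001/(24 × 0.6825) = 0.1587
P₀ = 1/(3.4174 + 0.1587) = 0.2796
Lq = P₀·a^4·ρ / (4!(1-ρ)²) = 0.2796 × 2.6001 × 0.3175 / (24 × 0.4659) = 0.02064
Wq = Lq/λ = 0.020645/8.0 = 0.002581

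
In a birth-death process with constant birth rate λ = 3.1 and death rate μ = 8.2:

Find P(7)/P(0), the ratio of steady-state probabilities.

For constant rates: P(n)/P(0) = (λ/μ)^n
P(7)/P(0) = (3.1/8.2)^7 = 0.37805^7 = 0.001104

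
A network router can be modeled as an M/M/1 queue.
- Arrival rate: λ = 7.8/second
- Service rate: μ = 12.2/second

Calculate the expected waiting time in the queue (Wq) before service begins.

First, compute utilization: ρ = λ/μ = 7.8/12.2 = 0.6393
For M/M/1: Wq = λ/(μ(μ-λ))
Wq = 7.8/(12.2 × (12.2-7.8))
Wq = 7.8/(12.2 × 4.40)
Wq = 0.1453 seconds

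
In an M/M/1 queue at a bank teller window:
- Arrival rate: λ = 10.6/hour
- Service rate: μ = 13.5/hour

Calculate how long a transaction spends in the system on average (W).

First, compute utilization: ρ = λ/μ = 10.6/13.5 = 0.7852
For M/M/1: W = 1/(μ-λ)
W = 1/(13.5-10.6) = 1/2.90
W = 0.3448 hours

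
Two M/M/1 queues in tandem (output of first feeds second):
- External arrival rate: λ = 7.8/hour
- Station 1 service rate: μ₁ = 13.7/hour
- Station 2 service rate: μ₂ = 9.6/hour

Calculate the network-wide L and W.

By Jackson's theorem, each station behaves as independent M/M/1.
Station 1: ρ₁ = 7.8/13.7 = 0.5693, L₁ = ρ₁/(1-ρ₁) = λ/(μ₁-λ) = 7.8/5.90 = 1.322034
Station 2: ρ₂ = 7.8/9.6 = 0.8125, L₂ = ρ₂/(1-ρ₂) = λ/(μ₂-λ) = 7.8/1.80 = 4.333333
Total: L = L₁ + L₂ = 1.322034 + 4.333333 = 5.65537
W = L/λ = 5.65537/7.8 = 0.7250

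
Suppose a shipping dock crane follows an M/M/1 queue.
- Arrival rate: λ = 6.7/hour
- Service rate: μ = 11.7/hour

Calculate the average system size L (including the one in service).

ρ = λ/μ = 6.7/11.7 = 0.5726
For M/M/1: L = λ/(μ-λ)
L = 6.7/(11.7-6.7) = 6.7/5.00
L = 1.3400 containers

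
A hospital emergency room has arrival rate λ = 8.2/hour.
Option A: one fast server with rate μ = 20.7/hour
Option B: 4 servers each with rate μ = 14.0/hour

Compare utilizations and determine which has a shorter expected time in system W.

Option A: single server μ = 20.7 (M/M/1)
  ρ_A = 8.2/20.7 = 0.3961
  W_A = 1/(μ-λ) = 1/(20.7-8.2) = 1/12.50 = 0.08000

Option B: 4 servers μ = 14.0 (M/M/4)
  ρ_B = λ/(cμ) = 8.2/(4×14.0) = 0.1464
  Offered load a = λ/μ = cρ = 8.2/14.0 = 0.5857
  P₀ = [ Σₙ₌₀^3 aⁿ/n! + a^4/(4!(1-ρ)) ]⁻¹
  Σ = a^0/0! + a^1/1! + a^2/2! + a^3/3! = 1.0000 + 0.5857 + 0.1715 + 0.03349 = 1.7907
  a^4/(4!(1-ρ)) = 0.1177/(24 × 0.8536) = 0.005745
  P₀ = 1/(1.79073 + 0.00574503) = 0.5566
  Lq = P₀·a^4·ρ / (4!(1-ρ)²) = 0.55664 × 0.11769 × 0.14643 / (24 × 0.72858) = 0.0005486
  Wq_B = Lq/λ = 0.0005486/8.2 = 0.00006690
  W_B = Wq_B + 1/μ = 0.00006690 + 0.07143 = 0.07150

Since W_B = 0.07150 < W_A = 0.08000, Option B (multiple servers) has the shorter time in system.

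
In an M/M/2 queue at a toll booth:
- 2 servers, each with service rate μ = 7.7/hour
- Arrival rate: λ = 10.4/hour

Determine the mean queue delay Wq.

Traffic intensity: ρ = λ/(cμ) = 10.4/(2×7.7) = 0.6753
Since ρ = 0.6753 < 1, system is stable.
Offered load a = λ/μ = cρ = 10.4/7.7 = 1.3506
P₀ = [ Σₙ₌₀^1 aⁿ/n! + a^2/(2!(1-ρ)) ]⁻¹
Σ = a^0/0! + a^1/1! = 1.0000 + 1.3506 = 2.3506
a^2/(2!(1-ρ)) = 1.8243/(2 × 0.32468) = 2.8094
P₀ = 1/(2.3506 + 2.8094) = 0.1938
Lq = P₀·a^2·ρ / (2!(1-ρ)²) = 0.19380 × 1.8243 × 0.67532 / (2 × 0.10541) = 1.1325
Wq = Lq/λ = 1.1325/10.4 = 0.1089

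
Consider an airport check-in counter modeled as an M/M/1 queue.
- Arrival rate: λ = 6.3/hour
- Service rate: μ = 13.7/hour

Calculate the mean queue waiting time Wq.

First, compute utilization: ρ = λ/μ = 6.3/13.7 = 0.4599
For M/M/1: Wq = λ/(μ(μ-λ))
Wq = 6.3/(13.7 × (13.7-6.3))
Wq = 6.3/(13.7 × 7.40)
Wq = 0.06214 hours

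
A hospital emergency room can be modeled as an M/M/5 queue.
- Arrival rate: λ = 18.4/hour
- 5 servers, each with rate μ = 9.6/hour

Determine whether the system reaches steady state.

Stability requires ρ = λ/(cμ) < 1
ρ = 18.4/(5 × 9.6) = 18.4/48.00 = 0.3833
Since 0.3833 < 1, the system is STABLE.
The servers are busy 38.33% of the time.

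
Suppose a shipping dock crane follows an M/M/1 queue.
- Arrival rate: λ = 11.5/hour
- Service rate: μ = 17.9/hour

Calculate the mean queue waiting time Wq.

First, compute utilization: ρ = λ/μ = 11.5/17.9 = 0.6425
For M/M/1: Wq = λ/(μ(μ-λ))
Wq = 11.5/(17.9 × (17.9-11.5))
Wq = 11.5/(17.9 × 6.40)
Wq = 0.1004 hours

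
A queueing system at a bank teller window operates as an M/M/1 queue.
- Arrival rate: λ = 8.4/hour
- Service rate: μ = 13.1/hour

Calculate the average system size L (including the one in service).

ρ = λ/μ = 8.4/13.1 = 0.6412
For M/M/1: L = λ/(μ-λ)
L = 8.4/(13.1-8.4) = 8.4/4.70
L = 1.7872 transactions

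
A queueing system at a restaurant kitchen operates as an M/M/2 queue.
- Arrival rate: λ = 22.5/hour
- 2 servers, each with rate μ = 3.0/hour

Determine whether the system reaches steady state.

Stability requires ρ = λ/(cμ) < 1
ρ = 22.5/(2 × 3.0) = 22.5/6.00 = 3.7500
Since 3.7500 ≥ 1, the system is UNSTABLE.
Need c > λ/μ = 22.5/3.0 = 7.50.
Minimum servers needed: c = 8.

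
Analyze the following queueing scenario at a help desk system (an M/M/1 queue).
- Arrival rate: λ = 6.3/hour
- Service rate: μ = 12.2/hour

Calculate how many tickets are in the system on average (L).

ρ = λ/μ = 6.3/12.2 = 0.5164
For M/M/1: L = λ/(μ-λ)
L = 6.3/(12.2-6.3) = 6.3/5.90
L = 1.0678 tickets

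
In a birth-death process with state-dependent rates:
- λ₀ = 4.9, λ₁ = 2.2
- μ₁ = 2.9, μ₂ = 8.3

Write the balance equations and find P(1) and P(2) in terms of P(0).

Balance equations:
State 0: λ₀P₀ = μ₁P₁ → P₁ = (λ₀/μ₁)P₀ = (4.9/2.9)P₀ = 1.6897P₀
State 1: P₂ = (λ₀λ₁)/(μ₁μ₂)P₀ = (4.9×2.2)/(2.9×8.3)P₀ = 0.4479P₀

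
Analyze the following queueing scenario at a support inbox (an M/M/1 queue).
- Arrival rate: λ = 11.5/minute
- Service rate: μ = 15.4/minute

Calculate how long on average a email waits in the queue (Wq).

First, compute utilization: ρ = λ/μ = 11.5/15.4 = 0.7468
For M/M/1: Wq = λ/(μ(μ-λ))
Wq = 11.5/(15.4 × (15.4-11.5))
Wq = 11.5/(15.4 × 3.90)
Wq = 0.1915 minutes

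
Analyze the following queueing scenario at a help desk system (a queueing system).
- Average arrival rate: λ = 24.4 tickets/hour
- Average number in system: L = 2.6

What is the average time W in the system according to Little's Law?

Little's Law: L = λW, so W = L/λ
W = 2.6/24.4 = 0.1066 hours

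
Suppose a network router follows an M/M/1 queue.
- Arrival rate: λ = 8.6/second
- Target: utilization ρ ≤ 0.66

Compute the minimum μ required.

ρ = λ/μ, so μ = λ/ρ
μ ≥ 8.6/0.66 = 13.0303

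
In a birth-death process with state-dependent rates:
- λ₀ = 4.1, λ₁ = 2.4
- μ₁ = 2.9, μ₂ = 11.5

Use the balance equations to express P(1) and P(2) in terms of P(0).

Balance equations:
State 0: λ₀P₀ = μ₁P₁ → P₁ = (λ₀/μ₁)P₀ = (4.1/2.9)P₀ = 1.4138P₀
State 1: P₂ = (λ₀λ₁)/(μ₁μ₂)P₀ = (4.1×2.4)/(2.9×11.5)P₀ = 0.2951P₀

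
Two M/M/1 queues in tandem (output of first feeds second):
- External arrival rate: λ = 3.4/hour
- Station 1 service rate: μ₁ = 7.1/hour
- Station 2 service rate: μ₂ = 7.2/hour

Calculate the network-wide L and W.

By Jackson's theorem, each station behaves as independent M/M/1.
Station 1: ρ₁ = 3.4/7.1 = 0.4789, L₁ = ρ₁/(1-ρ₁) = λ/(μ₁-λ) = 3.4/3.70 = 0.91892
Station 2: ρ₂ = 3.4/7.2 = 0.4722, L₂ = ρ₂/(1-ρ₂) = λ/(μ₂-λ) = 3.4/3.80 = 0.89474
Total: L = L₁ + L₂ = 0.91892 + 0.89474 = 1.8137
W = L/λ = 1.8137/3.4 = 0.5334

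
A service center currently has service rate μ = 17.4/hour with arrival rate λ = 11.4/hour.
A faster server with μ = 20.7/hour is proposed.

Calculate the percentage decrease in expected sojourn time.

System 1: ρ₁ = 11.4/17.4 = 0.6552, W₁ = 1/(17.4-11.4) = 0.16667
System 2: ρ₂ = 11.4/20.7 = 0.5507, W₂ = 1/(20.7-11.4) = 0.10753
Improvement: (W₁-W₂)/W₁ = (0.16667-0.10753)/0.16667 = 35.48%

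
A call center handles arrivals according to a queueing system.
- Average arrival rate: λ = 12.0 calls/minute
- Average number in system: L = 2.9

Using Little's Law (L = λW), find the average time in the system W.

Little's Law: L = λW, so W = L/λ
W = 2.9/12.0 = 0.2417 minutes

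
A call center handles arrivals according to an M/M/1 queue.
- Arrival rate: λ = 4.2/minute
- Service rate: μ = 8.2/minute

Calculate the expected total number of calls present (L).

ρ = λ/μ = 4.2/8.2 = 0.5122
For M/M/1: L = λ/(μ-λ)
L = 4.2/(8.2-4.2) = 4.2/4.00
L = 1.0500 calls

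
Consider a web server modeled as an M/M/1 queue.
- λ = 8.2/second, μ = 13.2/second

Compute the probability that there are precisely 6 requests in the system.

ρ = λ/μ = 8.2/13.2 = 0.6212
P(n) = (1-ρ)ρⁿ
P(6) = (1-0.6212) × 0.6212^6
P(6) = 0.3788 × 0.05746
P(6) = 0.02177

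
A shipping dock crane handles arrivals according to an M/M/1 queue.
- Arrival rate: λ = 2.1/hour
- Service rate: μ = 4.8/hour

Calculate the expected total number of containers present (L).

ρ = λ/μ = 2.1/4.8 = 0.4375
For M/M/1: L = λ/(μ-λ)
L = 2.1/(4.8-2.1) = 2.1/2.70
L = 0.7778 containers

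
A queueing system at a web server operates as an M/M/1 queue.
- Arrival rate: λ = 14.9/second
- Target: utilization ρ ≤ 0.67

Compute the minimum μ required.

ρ = λ/μ, so μ = λ/ρ
μ ≥ 14.9/0.67 = 22.2388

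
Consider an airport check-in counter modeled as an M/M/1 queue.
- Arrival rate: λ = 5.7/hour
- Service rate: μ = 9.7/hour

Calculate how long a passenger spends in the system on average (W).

First, compute utilization: ρ = λ/μ = 5.7/9.7 = 0.5876
For M/M/1: W = 1/(μ-λ)
W = 1/(9.7-5.7) = 1/4.00
W = 0.2500 hours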